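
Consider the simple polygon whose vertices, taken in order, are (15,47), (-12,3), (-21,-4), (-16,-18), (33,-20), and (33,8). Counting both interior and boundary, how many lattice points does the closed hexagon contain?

2170

The shoelace formula gives twice the area as |(15·3 − (-12)·47) + ((-12)·(-4) − (-21)·3) + ((-21)·(-18) − (-16)·(-4)) + ((-16)·(-20) − 33·(-18)) + (33·8 − 33·(-20)) + (33·47 − 15·8)| = 4303, so the area is 4303/2.
Along each edge there are gcd(|Δx|,|Δy|)+1 lattice points, so counting each shared vertex once the boundary has gcd(27,44) + gcd(9,7) + gcd(5,14) + gcd(49,2) + gcd(0,28) + gcd(18,39) = 1+1+1+1+28+3 = 35.
Pick's theorem gives I = A − B/2 + 1 = 4303/2 − 35/2 + 1 = 2135, so the closed region contains I + B = 2135 + 35 = 2170 lattice points.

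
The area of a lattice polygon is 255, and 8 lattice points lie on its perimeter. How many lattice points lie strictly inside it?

Pick's theorem A = I + B/2 − 1 rearranges to I = A − B/2 + 1 = 255 − 8/2 + 1 = 252.

252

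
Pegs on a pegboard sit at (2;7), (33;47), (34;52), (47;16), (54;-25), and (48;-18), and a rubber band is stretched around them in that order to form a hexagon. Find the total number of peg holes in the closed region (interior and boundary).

1683

The shoelace formula gives twice the area as |(2·47 − 33·7) + (33·52 − 34·47) + (34·16 − 47·52) + (47·(-25) − 54·16) + (54·(-18) − 48·(-25)) + (48·7 − 2·(-18))| = 3358, so the area is 1679.
Along each edge there are gcd(|Δx|,|Δy|)+1 lattice points, so counting each shared vertex once the boundary has gcd(31,40) + gcd(1,5) + gcd(13,36) + gcd(7,41) + gcd(6,7) + gcd(46,25) = 1+1+1+1+1+1 = 6.
Pick's theorem gives I = A − B/2 + 1 = 1679 − 6/2 + 1 = 1677, so the closed region contains I + B = 1677 + 6 = 1683 lattice points.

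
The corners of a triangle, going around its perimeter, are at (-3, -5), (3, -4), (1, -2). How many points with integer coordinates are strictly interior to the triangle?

Using the shoelace formula, 2A = |[(-3)·(-4) − 3·(-5)] + [3·(-2) − 1·(-4)] + [1·(-5) − (-3)·(-2)]| = 14, so the area is 7.
Along each edge there are gcd(|Δx|,|Δy|)+1 lattice points, so counting each shared vertex once the boundary has gcd(6,1) + gcd(2,2) + gcd(4,3) = 1+2+1 = 4.
Pick's theorem gives I = A − B/2 + 1 = 7 − 4/2 + 1 = 6.

6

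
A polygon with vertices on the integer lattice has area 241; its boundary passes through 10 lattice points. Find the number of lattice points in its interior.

237

Pick's theorem A = I + B/2 − 1 rearranges to I = A − B/2 + 1 = 241 − 10/2 + 1 = 237.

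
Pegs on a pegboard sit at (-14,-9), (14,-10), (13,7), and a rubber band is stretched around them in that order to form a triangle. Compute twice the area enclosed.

By the shoelace formula, twice the signed area is |[(-14)·(-10) − 14·(-9)] + [14·7 − 13·(-10)] + [13·(-9) − (-14)·7]| = 475, so the area is 475/2.

475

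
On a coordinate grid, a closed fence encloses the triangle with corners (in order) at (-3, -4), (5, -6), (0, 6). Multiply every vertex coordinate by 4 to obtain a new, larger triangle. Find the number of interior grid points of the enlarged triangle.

Using the shoelace formula, 2A = |[(-3)·(-6) − 5·(-4)] + [5·6 − 0·(-6)] + [0·(-4) − (-3)·6]| = 86, so the area is 43.
The number of boundary lattice points is Σ gcd(|Δx|,|Δy|) = gcd(8,2) + gcd(5,12) + gcd(3,10) = 2+1+1 = 4.
Scaling by 4 multiplies the area by 4² = 16 (so the new area is 688) and multiplies the boundary lattice-point count by 4, giving 16.
By Pick's theorem, the interior count of the dilated polygon is 688 − 16/2 + 1 = 681.

681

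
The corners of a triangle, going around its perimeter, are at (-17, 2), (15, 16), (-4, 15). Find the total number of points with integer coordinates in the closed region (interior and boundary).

126

The shoelace formula gives twice the area as |((-17)·16 − 15·2) + (15·15 − (-4)·16) + ((-4)·2 − (-17)·15)| = 234, so the area is 117.
Along each edge there are gcd(|Δx|,|Δy|)+1 lattice points, so counting each shared vertex once the boundary has gcd(32,14) + gcd(19,1) + gcd(13,13) = 2+1+13 = 16.
Pick's theorem gives I = A − B/2 + 1 = 117 − 16/2 + 1 = 110, so the closed region contains I + B = 110 + 16 = 126 lattice points.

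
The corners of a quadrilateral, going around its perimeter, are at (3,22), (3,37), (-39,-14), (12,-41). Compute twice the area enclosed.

Using the shoelace formula, 2A = |(3·37 − 3·22) + (3·(-14) − (-39)·37) + ((-39)·(-41) − 12·(-14)) + (12·22 − 3·(-41))| = 3600, so the area is 1800.

3600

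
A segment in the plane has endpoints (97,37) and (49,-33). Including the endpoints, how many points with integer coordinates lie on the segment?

3

The number of lattice points on a segment between lattice points is gcd(|Δx|,|Δy|) + 1 = gcd(48,70) + 1 = 2 + 1 = 3.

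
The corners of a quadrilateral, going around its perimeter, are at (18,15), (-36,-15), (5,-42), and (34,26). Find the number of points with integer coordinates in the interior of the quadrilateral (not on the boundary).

By the shoelace formula, twice the signed area is |[18·(-15) − (-36)·15] + [(-36)·(-42) − 5·(-15)] + [5·26 − 34·(-42)] + [34·15 − 18·26]| = 3457, so the area is 3457/2.
Along each edge there are gcd(|Δx|,|Δy|)+1 lattice points, so counting each shared vertex once the boundary has gcd(54,30) + gcd(41,27) + gcd(29,68) + gcd(16,11) = 6+1+1+1 = 9.
By Pick's theorem A = I + B/2 − 1, so I = 3457/2 − 9/2 + 1 = 1725.

1725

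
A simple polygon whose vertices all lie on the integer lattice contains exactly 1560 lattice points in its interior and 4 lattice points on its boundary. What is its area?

1561

By Pick's theorem, A = I + B/2 − 1 = 1560 + 4/2 − 1 = 1561.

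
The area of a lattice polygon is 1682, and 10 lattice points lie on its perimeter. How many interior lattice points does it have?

1678

From Pick's theorem, I = A − B/2 + 1 = 1682 − 10/2 + 1 = 1678.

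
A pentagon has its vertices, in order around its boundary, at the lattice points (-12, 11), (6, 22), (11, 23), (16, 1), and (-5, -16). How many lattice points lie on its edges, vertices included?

Summing gcd(|Δx|,|Δy|) over the edges gives the boundary count: gcd(18,11) + gcd(5,1) + gcd(5,22) + gcd(21,17) + gcd(7,27) = 1+1+1+1+1 = 5.

5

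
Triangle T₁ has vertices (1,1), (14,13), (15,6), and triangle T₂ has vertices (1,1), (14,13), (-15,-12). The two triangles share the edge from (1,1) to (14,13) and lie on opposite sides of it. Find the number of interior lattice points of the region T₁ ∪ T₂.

The union is the simple quadrilateral with vertices (1,1), (15,6), (14,13), (-15,-12) in order.
By the shoelace formula, twice the signed area is |(1·6 − 15·1) + (15·13 − 14·6) + (14·(-12) − (-15)·13) + ((-15)·1 − 1·(-12))| = 126, so the area is 63.
Summing gcd(|Δx|,|Δy|) over the edges gives the boundary count: gcd(14,5) + gcd(1,7) + gcd(29,25) + gcd(16,13) = 1+1+1+1 = 4.
By Pick's theorem I = A − B/2 + 1 = 63 − 4/2 + 1 = 62.

62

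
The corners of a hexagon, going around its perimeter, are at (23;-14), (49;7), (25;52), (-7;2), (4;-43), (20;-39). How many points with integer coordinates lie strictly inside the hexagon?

2619

By the shoelace formula, twice the signed area is |(23·7 − 49·(-14)) + (49·52 − 25·7) + (25·2 − (-7)·52) + ((-7)·(-43) − 4·2) + (4·(-39) − 20·(-43)) + (20·(-14) − 23·(-39))| = 5248, so the area is 2624.
The number of boundary lattice points is Σ gcd(|Δx|,|Δy|) = gcd(26,21) + gcd(24,45) + gcd(32,50) + gcd(11,45) + gcd(16,4) + gcd(3,25) = 1+3+2+1+4+1 = 12.
Pick's theorem gives I = A − B/2 + 1 = 2624 − 12/2 + 1 = 2619.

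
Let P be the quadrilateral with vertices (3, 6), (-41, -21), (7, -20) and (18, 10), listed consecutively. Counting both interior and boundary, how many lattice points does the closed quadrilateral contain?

Using the shoelace formula, 2A = |[3·(-21) − (-41)·6] + [(-41)·(-20) − 7·(-21)] + [7·10 − 18·(-20)] + [18·6 − 3·10]| = 1658, so the area is 829.
Along each edge there are gcd(|Δx|,|Δy|)+1 lattice points, so counting each shared vertex once the boundary has gcd(44,27) + gcd(48,1) + gcd(11,30) + gcd(15,4) = 1+1+1+1 = 4.
Pick's theorem gives I = A − B/2 + 1 = 829 − 4/2 + 1 = 828, so the closed region contains I + B = 828 + 4 = 832 lattice points.

832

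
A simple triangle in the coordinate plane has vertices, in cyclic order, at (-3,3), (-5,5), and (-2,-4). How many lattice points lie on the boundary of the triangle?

6

The number of boundary lattice points is Σ gcd(|Δx|,|Δy|) = gcd(2,2) + gcd(3,9) + gcd(1,7) = 2+3+1 = 6.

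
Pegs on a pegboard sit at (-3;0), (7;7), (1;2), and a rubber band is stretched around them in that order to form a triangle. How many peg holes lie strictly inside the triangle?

3

By the shoelace formula, twice the signed area is |[(-3)·7 − 7·0] + [7·2 − 1·7] + [1·0 − (-3)·2]| = 8, so the area is 4.
Along each edge there are gcd(|Δx|,|Δy|)+1 lattice points, so counting each shared vertex once the boundary has gcd(10,7) + gcd(6,5) + gcd(4,2) = 1+1+2 = 4.
Pick's theorem gives I = A − B/2 + 1 = 4 − 4/2 + 1 = 3.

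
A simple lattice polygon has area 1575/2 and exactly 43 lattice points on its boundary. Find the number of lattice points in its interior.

From Pick's theorem, I = A − B/2 + 1 = 1575/2 − 43/2 + 1 = 767.

767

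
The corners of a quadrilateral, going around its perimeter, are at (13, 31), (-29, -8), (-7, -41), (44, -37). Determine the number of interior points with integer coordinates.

2911

The shoelace formula gives twice the area as |[13·(-8) − (-29)·31] + [(-29)·(-41) − (-7)·(-8)] + [(-7)·(-37) − 44·(-41)] + [44·31 − 13·(-37)]| = 5836, so the area is 2918.
The number of boundary lattice points is Σ gcd(|Δx|,|Δy|) = gcd(42,39) + gcd(22,33) + gcd(51,4) + gcd(31,68) = 3+11+1+1 = 16.
Pick's theorem gives I = A − B/2 + 1 = 2918 − 16/2 + 1 = 2911.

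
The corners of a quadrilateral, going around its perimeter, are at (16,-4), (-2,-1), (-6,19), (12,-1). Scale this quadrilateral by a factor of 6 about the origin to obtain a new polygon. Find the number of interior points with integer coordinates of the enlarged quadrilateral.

5767

By the shoelace formula, twice the signed area is |(16·(-1) − (-2)·(-4)) + ((-2)·19 − (-6)·(-1)) + ((-6)·(-1) − 12·19) + (12·(-4) − 16·(-1))| = 322, so the area is 161.
Summing gcd(|Δx|,|Δy|) over the edges gives the boundary count: gcd(18,3) + gcd(4,20) + gcd(18,20) + gcd(4,3) = 3+4+2+1 = 10.
Scaling by 6 multiplies the area by 6² = 36 (so the new area is 5796) and multiplies the boundary lattice-point count by 6, giving 60.
By Pick's theorem, the interior count of the dilated polygon is 5796 − 60/2 + 1 = 5767.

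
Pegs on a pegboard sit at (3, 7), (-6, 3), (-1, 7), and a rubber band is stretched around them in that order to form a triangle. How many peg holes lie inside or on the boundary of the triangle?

By the shoelace formula, twice the signed area is |[3·3 − (-6)·7] + [(-6)·7 − (-1)·3] + [(-1)·7 − 3·7]| = 16, so the area is 8.
Summing gcd(|Δx|,|Δy|) over the edges gives the boundary count: gcd(9,4) + gcd(5,4) + gcd(4,0) = 1+1+4 = 6.
Pick's theorem gives I = A − B/2 + 1 = 8 − 6/2 + 1 = 6, so the closed region contains I + B = 6 + 6 = 12 lattice points.

12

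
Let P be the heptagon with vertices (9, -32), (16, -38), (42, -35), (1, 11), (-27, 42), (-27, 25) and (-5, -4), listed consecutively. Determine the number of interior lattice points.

1448

The shoelace formula gives twice the area as |[9·(-38) − 16·(-32)] + [16·(-35) − 42·(-38)] + [42·11 − 1·(-35)] + [1·42 − (-27)·11] + [(-27)·25 − (-27)·42] + [(-27)·(-4) − (-5)·25] + [(-5)·(-32) − 9·(-4)]| = 2930, so the area is 1465.
Summing gcd(|Δx|,|Δy|) over the edges gives the boundary count: gcd(7,6) + gcd(26,3) + gcd(41,46) + gcd(28,31) + gcd(0,17) + gcd(22,29) + gcd(14,28) = 1+1+1+1+17+1+14 = 36.
Pick's theorem gives I = A − B/2 + 1 = 1465 − 36/2 + 1 = 1448.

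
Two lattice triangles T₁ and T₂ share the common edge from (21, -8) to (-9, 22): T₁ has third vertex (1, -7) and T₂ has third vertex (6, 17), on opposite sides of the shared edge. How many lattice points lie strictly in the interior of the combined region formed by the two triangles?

430

The union is the simple quadrilateral with vertices (21, -8), (1, -7), (-9, 22), (6, 17) in order.
Using the shoelace formula, 2A = |[21·(-7) − 1·(-8)] + [1·22 − (-9)·(-7)] + [(-9)·17 − 6·22] + [6·(-8) − 21·17]| = 870, so the area is 435.
Summing gcd(|Δx|,|Δy|) over the edges gives the boundary count: gcd(20,1) + gcd(10,29) + gcd(15,5) + gcd(15,25) = 1+1+5+5 = 12.
By Pick's theorem I = A − B/2 + 1 = 435 − 12/2 + 1 = 430.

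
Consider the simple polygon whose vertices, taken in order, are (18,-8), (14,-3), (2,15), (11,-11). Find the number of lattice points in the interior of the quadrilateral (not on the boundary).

By the shoelace formula, twice the signed area is |(18·(-3) − 14·(-8)) + (14·15 − 2·(-3)) + (2·(-11) − 11·15) + (11·(-8) − 18·(-11))| = 197, so the area is 98.5.
The number of boundary lattice points is Σ gcd(|Δx|,|Δy|) = gcd(4,5) + gcd(12,18) + gcd(9,26) + gcd(7,3) = 1+6+1+1 = 9.
Pick's theorem gives I = A − B/2 + 1 = 98.5 − 9/2 + 1 = 95.

95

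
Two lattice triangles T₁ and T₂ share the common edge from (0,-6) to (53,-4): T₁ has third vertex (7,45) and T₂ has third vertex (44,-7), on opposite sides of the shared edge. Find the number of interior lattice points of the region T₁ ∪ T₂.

1413

The union is the simple quadrilateral with vertices (0,-6), (7,45), (53,-4), (44,-7) in order.
The shoelace formula gives twice the area as |[0·45 − 7·(-6)] + [7·(-4) − 53·45] + [53·(-7) − 44·(-4)] + [44·(-6) − 0·(-7)]| = 2830, so the area is 1415.
The number of boundary lattice points is Σ gcd(|Δx|,|Δy|) = gcd(7,51) + gcd(46,49) + gcd(9,3) + gcd(44,1) = 1+1+3+1 = 6.
By Pick's theorem I = A − B/2 + 1 = 1415 − 6/2 + 1 = 1413.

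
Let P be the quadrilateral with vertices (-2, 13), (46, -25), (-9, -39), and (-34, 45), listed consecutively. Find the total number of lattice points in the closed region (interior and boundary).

Using the shoelace formula, 2A = |((-2)·(-25) − 46·13) + (46·(-39) − (-9)·(-25)) + ((-9)·45 − (-34)·(-39)) + ((-34)·13 − (-2)·45)| = 4650, so the area is 2325.
The number of boundary lattice points is Σ gcd(|Δx|,|Δy|) = gcd(48,38) + gcd(55,14) + gcd(25,84) + gcd(32,32) = 2+1+1+32 = 36.
Pick's theorem gives I = A − B/2 + 1 = 2325 − 36/2 + 1 = 2308, so the closed region contains I + B = 2308 + 36 = 2344 lattice points.

2344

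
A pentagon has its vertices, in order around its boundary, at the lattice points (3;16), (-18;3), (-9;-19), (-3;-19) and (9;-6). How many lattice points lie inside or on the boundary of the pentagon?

Using the shoelace formula, 2A = |(3·3 − (-18)·16) + ((-18)·(-19) − (-9)·3) + ((-9)·(-19) − (-3)·(-19)) + ((-3)·(-6) − 9·(-19)) + (9·16 − 3·(-6))| = 1131, so the area is 1131/2.
Summing gcd(|Δx|,|Δy|) over the edges gives the boundary count: gcd(21,13) + gcd(9,22) + gcd(6,0) + gcd(12,13) + gcd(6,22) = 1+1+6+1+2 = 11.
Pick's theorem gives I = A − B/2 + 1 = 1131/2 − 11/2 + 1 = 561, so the closed region contains I + B = 561 + 11 = 572 lattice points.

572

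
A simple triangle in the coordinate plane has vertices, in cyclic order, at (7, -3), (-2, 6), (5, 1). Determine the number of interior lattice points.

4

The shoelace formula gives twice the area as |(7·6 − (-2)·(-3)) + ((-2)·1 − 5·6) + (5·(-3) − 7·1)| = 18, so the area is 9.
The number of boundary lattice points is Σ gcd(|Δx|,|Δy|) = gcd(9,9) + gcd(7,5) + gcd(2,4) = 9+1+2 = 12.
Pick's theorem gives I = A − B/2 + 1 = 9 − 12/2 + 1 = 4.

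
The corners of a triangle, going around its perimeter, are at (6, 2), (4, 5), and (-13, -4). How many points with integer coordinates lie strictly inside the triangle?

34

The shoelace formula gives twice the area as |[6·5 − 4·2] + [4·(-4) − (-13)·5] + [(-13)·2 − 6·(-4)]| = 69, so the area is 34.5.
The number of boundary lattice points is Σ gcd(|Δx|,|Δy|) = gcd(2,3) + gcd(17,9) + gcd(19,6) = 1+1+1 = 3.
Pick's theorem gives I = A − B/2 + 1 = 34.5 − 3/2 + 1 = 34.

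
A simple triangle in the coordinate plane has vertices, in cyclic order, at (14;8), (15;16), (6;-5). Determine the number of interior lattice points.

24

The shoelace formula gives twice the area as |[14·16 − 15·8] + [15·(-5) − 6·16] + [6·8 − 14·(-5)]| = 51, so the area is 25.5.
Along each edge there are gcd(|Δx|,|Δy|)+1 lattice points, so counting each shared vertex once the boundary has gcd(1,8) + gcd(9,21) + gcd(8,13) = 1+3+1 = 5.
By Pick's theorem A = I + B/2 − 1, so I = 25.5 − 5/2 + 1 = 24.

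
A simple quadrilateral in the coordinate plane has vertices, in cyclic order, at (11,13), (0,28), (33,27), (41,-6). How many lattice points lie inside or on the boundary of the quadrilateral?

By the shoelace formula, twice the signed area is |(11·28 − 0·13) + (0·27 − 33·28) + (33·(-6) − 41·27) + (41·13 − 11·(-6))| = 1322, so the area is 661.
The number of boundary lattice points is Σ gcd(|Δx|,|Δy|) = gcd(11,15) + gcd(33,1) + gcd(8,33) + gcd(30,19) = 1+1+1+1 = 4.
Pick's theorem gives I = A − B/2 + 1 = 661 − 4/2 + 1 = 660, so the closed region contains I + B = 660 + 4 = 664 lattice points.

664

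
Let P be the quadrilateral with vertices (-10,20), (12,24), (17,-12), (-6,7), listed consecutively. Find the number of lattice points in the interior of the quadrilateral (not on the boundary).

Using the shoelace formula, 2A = |[(-10)·24 − 12·20] + [12·(-12) − 17·24] + [17·7 − (-6)·(-12)] + [(-6)·20 − (-10)·7]| = 1035, so the area is 517.5.
Along each edge there are gcd(|Δx|,|Δy|)+1 lattice points, so counting each shared vertex once the boundary has gcd(22,4) + gcd(5,36) + gcd(23,19) + gcd(4,13) = 2+1+1+1 = 5.
By Pick's theorem A = I + B/2 − 1, so I = 517.5 − 5/2 + 1 = 516.

516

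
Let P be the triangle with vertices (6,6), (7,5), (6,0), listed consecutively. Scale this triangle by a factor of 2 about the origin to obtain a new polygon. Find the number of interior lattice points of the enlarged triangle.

Using the shoelace formula, 2A = |[6·5 − 7·6] + [7·0 − 6·5] + [6·6 − 6·0]| = 6, so the area is 3.
The number of boundary lattice points is Σ gcd(|Δx|,|Δy|) = gcd(1,1) + gcd(1,5) + gcd(0,6) = 1+1+6 = 8.
Scaling by 2 multiplies the area by 2² = 4 (so the new area is 12) and multiplies the boundary lattice-point count by 2, giving 16.
By Pick's theorem, the interior count of the dilated polygon is 12 − 16/2 + 1 = 5.

5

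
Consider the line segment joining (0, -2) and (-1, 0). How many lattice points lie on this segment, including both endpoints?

The number of lattice points on a segment between lattice points is gcd(|Δx|,|Δy|) + 1 = gcd(1,2) + 1 = 1 + 1 = 2.

2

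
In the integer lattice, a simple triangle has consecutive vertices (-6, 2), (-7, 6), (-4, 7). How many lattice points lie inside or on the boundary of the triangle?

9

Using the shoelace formula, 2A = |((-6)·6 − (-7)·2) + ((-7)·7 − (-4)·6) + ((-4)·2 − (-6)·7)| = 13, so the area is 6.5.
Along each edge there are gcd(|Δx|,|Δy|)+1 lattice points, so counting each shared vertex once the boundary has gcd(1,4) + gcd(3,1) + gcd(2,5) = 1+1+1 = 3.
Pick's theorem gives I = A − B/2 + 1 = 6.5 − 3/2 + 1 = 6, so the closed region contains I + B = 6 + 3 = 9 lattice points.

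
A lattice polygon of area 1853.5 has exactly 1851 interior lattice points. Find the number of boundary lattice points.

7

Pick's theorem gives A = I + B/2 − 1, so B = 2(A − I + 1) = 2(1853.5 − 1851 + 1) = 7.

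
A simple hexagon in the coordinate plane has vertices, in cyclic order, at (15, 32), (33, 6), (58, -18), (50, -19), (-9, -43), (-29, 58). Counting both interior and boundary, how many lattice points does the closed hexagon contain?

Using the shoelace formula, 2A = |[15·6 − 33·32] + [33·(-18) − 58·6] + [58·(-19) − 50·(-18)] + [50·(-43) − (-9)·(-19)] + [(-9)·58 − (-29)·(-43)] + [(-29)·32 − 15·58]| = 7998, so the area is 3999.
The number of boundary lattice points is Σ gcd(|Δx|,|Δy|) = gcd(18,26) + gcd(25,24) + gcd(8,1) + gcd(59,24) + gcd(20,101) + gcd(44,26) = 2+1+1+1+1+2 = 8.
Pick's theorem gives I = A − B/2 + 1 = 3999 − 8/2 + 1 = 3996, so the closed region contains I + B = 3996 + 8 = 4004 lattice points.

4004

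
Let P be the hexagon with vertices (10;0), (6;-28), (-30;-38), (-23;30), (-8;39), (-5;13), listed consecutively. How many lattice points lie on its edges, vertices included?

12

The number of boundary lattice points is Σ gcd(|Δx|,|Δy|) = gcd(4,28) + gcd(36,10) + gcd(7,68) + gcd(15,9) + gcd(3,26) + gcd(15,13) = 4+2+1+3+1+1 = 12.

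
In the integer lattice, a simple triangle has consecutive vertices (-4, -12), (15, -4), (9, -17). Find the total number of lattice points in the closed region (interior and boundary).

By the shoelace formula, twice the signed area is |((-4)·(-4) − 15·(-12)) + (15·(-17) − 9·(-4)) + (9·(-12) − (-4)·(-17))| = 199, so the area is 99.5.
Summing gcd(|Δx|,|Δy|) over the edges gives the boundary count: gcd(19,8) + gcd(6,13) + gcd(13,5) = 1+1+1 = 3.
Pick's theorem gives I = A − B/2 + 1 = 99.5 − 3/2 + 1 = 99, so the closed region contains I + B = 99 + 3 = 102 lattice points.

102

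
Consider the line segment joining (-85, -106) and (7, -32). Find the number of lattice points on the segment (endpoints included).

The number of lattice points on a segment between lattice points is gcd(|Δx|,|Δy|) + 1 = gcd(92,74) + 1 = 2 + 1 = 3.

3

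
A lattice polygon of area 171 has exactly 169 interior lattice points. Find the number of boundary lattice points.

6

Pick's theorem gives A = I + B/2 − 1, so B = 2(A − I + 1) = 2(171 − 169 + 1) = 6.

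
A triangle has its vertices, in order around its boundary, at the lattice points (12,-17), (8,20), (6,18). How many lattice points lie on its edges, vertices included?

The number of boundary lattice points is Σ gcd(|Δx|,|Δy|) = gcd(4,37) + gcd(2,2) + gcd(6,35) = 1+2+1 = 4.

4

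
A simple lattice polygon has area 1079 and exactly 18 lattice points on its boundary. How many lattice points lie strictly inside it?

1071

Pick's theorem A = I + B/2 − 1 rearranges to I = A − B/2 + 1 = 1079 − 18/2 + 1 = 1071.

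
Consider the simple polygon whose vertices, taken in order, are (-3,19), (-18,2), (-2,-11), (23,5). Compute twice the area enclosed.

1233

Using the shoelace formula, 2A = |((-3)·2 − (-18)·19) + ((-18)·(-11) − (-2)·2) + ((-2)·5 − 23·(-11)) + (23·19 − (-3)·5)| = 1233, so the area is 616.5.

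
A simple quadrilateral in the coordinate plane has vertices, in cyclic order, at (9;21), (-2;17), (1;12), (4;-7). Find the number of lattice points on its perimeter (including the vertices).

Along each edge there are gcd(|Δx|,|Δy|)+1 lattice points, so counting each shared vertex once the boundary has gcd(11,4) + gcd(3,5) + gcd(3,19) + gcd(5,28) = 1+1+1+1 = 4.

4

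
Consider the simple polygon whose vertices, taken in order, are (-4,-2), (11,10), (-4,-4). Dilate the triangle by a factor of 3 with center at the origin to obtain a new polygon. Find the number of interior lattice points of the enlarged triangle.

127

Using the shoelace formula, 2A = |((-4)·10 − 11·(-2)) + (11·(-4) − (-4)·10) + ((-4)·(-2) − (-4)·(-4))| = 30, so the area is 15.
Summing gcd(|Δx|,|Δy|) over the edges gives the boundary count: gcd(15,12) + gcd(15,14) + gcd(0,2) = 3+1+2 = 6.
Scaling by 3 multiplies the area by 3² = 9 (so the new area is 135) and multiplies the boundary lattice-point count by 3, giving 18.
By Pick's theorem, the interior count of the dilated polygon is 135 − 18/2 + 1 = 127.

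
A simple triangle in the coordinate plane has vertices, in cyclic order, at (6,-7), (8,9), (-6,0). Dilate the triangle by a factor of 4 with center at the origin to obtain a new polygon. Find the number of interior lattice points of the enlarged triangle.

1641

By the shoelace formula, twice the signed area is |(6·9 − 8·(-7)) + (8·0 − (-6)·9) + ((-6)·(-7) − 6·0)| = 206, so the area is 103.
The number of boundary lattice points is Σ gcd(|Δx|,|Δy|) = gcd(2,16) + gcd(14,9) + gcd(12,7) = 2+1+1 = 4.
Scaling by 4 multiplies the area by 4² = 16 (so the new area is 1648) and multiplies the boundary lattice-point count by 4, giving 16.
By Pick's theorem, the interior count of the dilated polygon is 1648 − 16/2 + 1 = 1641.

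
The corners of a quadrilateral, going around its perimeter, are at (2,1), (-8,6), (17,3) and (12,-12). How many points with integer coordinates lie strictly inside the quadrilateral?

150

The shoelace formula gives twice the area as |(2·6 − (-8)·1) + ((-8)·3 − 17·6) + (17·(-12) − 12·3) + (12·1 − 2·(-12))| = 310, so the area is 155.
Along each edge there are gcd(|Δx|,|Δy|)+1 lattice points, so counting each shared vertex once the boundary has gcd(10,5) + gcd(25,3) + gcd(5,15) + gcd(10,13) = 5+1+5+1 = 12.
Pick's theorem gives I = A − B/2 + 1 = 155 − 12/2 + 1 = 150.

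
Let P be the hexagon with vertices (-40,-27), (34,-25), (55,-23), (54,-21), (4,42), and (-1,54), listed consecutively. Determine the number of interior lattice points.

3694

Using the shoelace formula, 2A = |[(-40)·(-25) − 34·(-27)] + [34·(-23) − 55·(-25)] + [55·(-21) − 54·(-23)] + [54·42 − 4·(-21)] + [4·54 − (-1)·42] + [(-1)·(-27) − (-40)·54]| = 7395, so the area is 3697.5.
The number of boundary lattice points is Σ gcd(|Δx|,|Δy|) = gcd(74,2) + gcd(21,2) + gcd(1,2) + gcd(50,63) + gcd(5,12) + gcd(39,81) = 2+1+1+1+1+3 = 9.
By Pick's theorem A = I + B/2 − 1, so I = 3697.5 − 9/2 + 1 = 3694.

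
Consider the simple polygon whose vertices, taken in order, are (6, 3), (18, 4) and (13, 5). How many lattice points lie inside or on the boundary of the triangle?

11

Using the shoelace formula, 2A = |(6·4 − 18·3) + (18·5 − 13·4) + (13·3 − 6·5)| = 17, so the area is 17/2.
Summing gcd(|Δx|,|Δy|) over the edges gives the boundary count: gcd(12,1) + gcd(5,1) + gcd(7,2) = 1+1+1 = 3.
Pick's theorem gives I = A − B/2 + 1 = 17/2 − 3/2 + 1 = 8, so the closed region contains I + B = 8 + 3 = 11 lattice points.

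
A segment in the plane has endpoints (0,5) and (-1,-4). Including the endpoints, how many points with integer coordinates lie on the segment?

2

The number of lattice points on a segment between lattice points is gcd(|Δx|,|Δy|) + 1 = gcd(1,9) + 1 = 1 + 1 = 2.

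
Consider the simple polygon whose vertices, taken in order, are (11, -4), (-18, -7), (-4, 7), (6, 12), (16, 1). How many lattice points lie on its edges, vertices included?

26

Summing gcd(|Δx|,|Δy|) over the edges gives the boundary count: gcd(29,3) + gcd(14,14) + gcd(10,5) + gcd(10,11) + gcd(5,5) = 1+14+5+1+5 = 26.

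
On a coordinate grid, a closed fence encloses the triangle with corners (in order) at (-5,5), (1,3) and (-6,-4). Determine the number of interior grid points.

24

By the shoelace formula, twice the signed area is |((-5)·3 − 1·5) + (1·(-4) − (-6)·3) + ((-6)·5 − (-5)·(-4))| = 56, so the area is 28.
Summing gcd(|Δx|,|Δy|) over the edges gives the boundary count: gcd(6,2) + gcd(7,7) + gcd(1,9) = 2+7+1 = 10.
By Pick's theorem A = I + B/2 − 1, so I = 28 − 10/2 + 1 = 24.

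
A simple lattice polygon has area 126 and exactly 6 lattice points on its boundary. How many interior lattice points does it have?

124

From Pick's theorem, I = A − B/2 + 1 = 126 − 6/2 + 1 = 124.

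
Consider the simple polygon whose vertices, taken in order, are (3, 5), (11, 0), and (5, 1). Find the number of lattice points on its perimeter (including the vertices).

Summing gcd(|Δx|,|Δy|) over the edges gives the boundary count: gcd(8,5) + gcd(6,1) + gcd(2,4) = 1+1+2 = 4.

4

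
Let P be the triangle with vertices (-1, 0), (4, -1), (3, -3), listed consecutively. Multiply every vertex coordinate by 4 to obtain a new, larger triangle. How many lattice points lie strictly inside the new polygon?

83

Using the shoelace formula, 2A = |((-1)·(-1) − 4·0) + (4·(-3) − 3·(-1)) + (3·0 − (-1)·(-3))| = 11, so the area is 11/2.
Summing gcd(|Δx|,|Δy|) over the edges gives the boundary count: gcd(5,1) + gcd(1,2) + gcd(4,3) = 1+1+1 = 3.
Scaling by 4 multiplies the area by 4² = 16 (so the new area is 88) and multiplies the boundary lattice-point count by 4, giving 12.
By Pick's theorem, the interior count of the dilated polygon is 88 − 12/2 + 1 = 83.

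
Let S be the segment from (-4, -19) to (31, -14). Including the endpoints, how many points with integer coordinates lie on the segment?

6

The number of lattice points on a segment between lattice points is gcd(|Δx|,|Δy|) + 1 = gcd(35,5) + 1 = 5 + 1 = 6.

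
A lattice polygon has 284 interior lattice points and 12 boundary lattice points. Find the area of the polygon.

289

Pick's theorem states A = I + B/2 − 1, so A = 284 + 12/2 − 1 = 289.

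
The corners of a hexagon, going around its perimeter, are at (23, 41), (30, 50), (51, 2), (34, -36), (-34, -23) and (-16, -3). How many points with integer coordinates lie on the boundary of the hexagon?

9

The number of boundary lattice points is Σ gcd(|Δx|,|Δy|) = gcd(7,9) + gcd(21,48) + gcd(17,38) + gcd(68,13) + gcd(18,20) + gcd(39,44) = 1+3+1+1+2+1 = 9.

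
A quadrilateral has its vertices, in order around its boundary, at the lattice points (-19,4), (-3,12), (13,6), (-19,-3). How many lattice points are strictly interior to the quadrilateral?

216

By the shoelace formula, twice the signed area is |[(-19)·12 − (-3)·4] + [(-3)·6 − 13·12] + [13·(-3) − (-19)·6] + [(-19)·4 − (-19)·(-3)]| = 448, so the area is 224.
Along each edge there are gcd(|Δx|,|Δy|)+1 lattice points, so counting each shared vertex once the boundary has gcd(16,8) + gcd(16,6) + gcd(32,9) + gcd(0,7) = 8+2+1+7 = 18.
By Pick's theorem A = I + B/2 − 1, so I = 224 − 18/2 + 1 = 216.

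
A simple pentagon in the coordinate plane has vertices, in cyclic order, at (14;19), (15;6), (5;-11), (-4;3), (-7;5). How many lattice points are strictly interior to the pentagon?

309

The shoelace formula gives twice the area as |(14·6 − 15·19) + (15·(-11) − 5·6) + (5·3 − (-4)·(-11)) + ((-4)·5 − (-7)·3) + ((-7)·19 − 14·5)| = 627, so the area is 313.5.
Summing gcd(|Δx|,|Δy|) over the edges gives the boundary count: gcd(1,13) + gcd(10,17) + gcd(9,14) + gcd(3,2) + gcd(21,14) = 1+1+1+1+7 = 11.
By Pick's theorem A = I + B/2 − 1, so I = 313.5 − 11/2 + 1 = 309.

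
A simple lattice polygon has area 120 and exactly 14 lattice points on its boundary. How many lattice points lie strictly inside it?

Pick's theorem A = I + B/2 − 1 rearranges to I = A − B/2 + 1 = 120 − 14/2 + 1 = 114.

114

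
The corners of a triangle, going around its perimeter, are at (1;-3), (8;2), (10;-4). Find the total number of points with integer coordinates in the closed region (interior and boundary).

29

By the shoelace formula, twice the signed area is |(1·2 − 8·(-3)) + (8·(-4) − 10·2) + (10·(-3) − 1·(-4))| = 52, so the area is 26.
Along each edge there are gcd(|Δx|,|Δy|)+1 lattice points, so counting each shared vertex once the boundary has gcd(7,5) + gcd(2,6) + gcd(9,1) = 1+2+1 = 4.
Pick's theorem gives I = A − B/2 + 1 = 26 − 4/2 + 1 = 25, so the closed region contains I + B = 25 + 4 = 29 lattice points.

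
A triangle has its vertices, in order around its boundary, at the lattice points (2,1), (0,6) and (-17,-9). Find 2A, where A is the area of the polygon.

The shoelace formula gives twice the area as |(2·6 − 0·1) + (0·(-9) − (-17)·6) + ((-17)·1 − 2·(-9))| = 115, so the area is 57.5.

115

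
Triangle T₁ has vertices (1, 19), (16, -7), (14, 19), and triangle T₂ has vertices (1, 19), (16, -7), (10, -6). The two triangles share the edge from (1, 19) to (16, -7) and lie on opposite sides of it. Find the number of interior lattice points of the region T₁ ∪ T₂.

The union is the simple quadrilateral with vertices (1, 19), (14, 19), (16, -7), (10, -6) in order.
Using the shoelace formula, 2A = |(1·19 − 14·19) + (14·(-7) − 16·19) + (16·(-6) − 10·(-7)) + (10·19 − 1·(-6))| = 479, so the area is 479/2.
The number of boundary lattice points is Σ gcd(|Δx|,|Δy|) = gcd(13,0) + gcd(2,26) + gcd(6,1) + gcd(9,25) = 13+2+1+1 = 17.
By Pick's theorem I = A − B/2 + 1 = 479/2 − 17/2 + 1 = 232.

232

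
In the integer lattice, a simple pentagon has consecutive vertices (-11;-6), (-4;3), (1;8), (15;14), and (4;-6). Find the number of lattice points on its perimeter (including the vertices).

Summing gcd(|Δx|,|Δy|) over the edges gives the boundary count: gcd(7,9) + gcd(5,5) + gcd(14,6) + gcd(11,20) + gcd(15,0) = 1+5+2+1+15 = 24.

24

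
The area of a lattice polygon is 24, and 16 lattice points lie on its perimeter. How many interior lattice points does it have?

17

From Pick's theorem, I = A − B/2 + 1 = 24 − 16/2 + 1 = 17.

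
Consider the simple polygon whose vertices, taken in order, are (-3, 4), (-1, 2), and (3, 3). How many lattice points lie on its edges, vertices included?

4

The number of boundary lattice points is Σ gcd(|Δx|,|Δy|) = gcd(2,2) + gcd(4,1) + gcd(6,1) = 2+1+1 = 4.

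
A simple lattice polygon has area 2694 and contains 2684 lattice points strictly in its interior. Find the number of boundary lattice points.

22

Pick's theorem gives A = I + B/2 − 1, so B = 2(A − I + 1) = 2(2694 − 2684 + 1) = 22.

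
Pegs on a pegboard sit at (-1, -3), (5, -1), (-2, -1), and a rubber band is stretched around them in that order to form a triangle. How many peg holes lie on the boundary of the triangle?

10

The number of boundary lattice points is Σ gcd(|Δx|,|Δy|) = gcd(6,2) + gcd(7,0) + gcd(1,2) = 2+7+1 = 10.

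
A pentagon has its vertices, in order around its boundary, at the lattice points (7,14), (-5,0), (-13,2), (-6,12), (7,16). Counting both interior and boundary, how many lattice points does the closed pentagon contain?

144

The shoelace formula gives twice the area as |(7·0 − (-5)·14) + ((-5)·2 − (-13)·0) + ((-13)·12 − (-6)·2) + ((-6)·16 − 7·12) + (7·14 − 7·16)| = 278, so the area is 139.
The number of boundary lattice points is Σ gcd(|Δx|,|Δy|) = gcd(12,14) + gcd(8,2) + gcd(7,10) + gcd(13,4) + gcd(0,2) = 2+2+1+1+2 = 8.
Pick's theorem gives I = A − B/2 + 1 = 139 − 8/2 + 1 = 136, so the closed region contains I + B = 136 + 8 = 144 lattice points.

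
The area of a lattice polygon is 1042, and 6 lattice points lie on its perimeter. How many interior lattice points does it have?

1040

From Pick's theorem, I = A − B/2 + 1 = 1042 − 6/2 + 1 = 1040.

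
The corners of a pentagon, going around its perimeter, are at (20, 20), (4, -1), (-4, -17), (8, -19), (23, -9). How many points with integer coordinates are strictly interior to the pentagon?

Using the shoelace formula, 2A = |[20·(-1) − 4·20] + [4·(-17) − (-4)·(-1)] + [(-4)·(-19) − 8·(-17)] + [8·(-9) − 23·(-19)] + [23·20 − 20·(-9)]| = 1045, so the area is 1045/2.
Summing gcd(|Δx|,|Δy|) over the edges gives the boundary count: gcd(16,21) + gcd(8,16) + gcd(12,2) + gcd(15,10) + gcd(3,29) = 1+8+2+5+1 = 17.
Pick's theorem gives I = A − B/2 + 1 = 1045/2 − 17/2 + 1 = 515.

515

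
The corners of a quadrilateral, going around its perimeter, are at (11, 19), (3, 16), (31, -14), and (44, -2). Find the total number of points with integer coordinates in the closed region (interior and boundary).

By the shoelace formula, twice the signed area is |(11·16 − 3·19) + (3·(-14) − 31·16) + (31·(-2) − 44·(-14)) + (44·19 − 11·(-2))| = 993, so the area is 993/2.
The number of boundary lattice points is Σ gcd(|Δx|,|Δy|) = gcd(8,3) + gcd(28,30) + gcd(13,12) + gcd(33,21) = 1+2+1+3 = 7.
Pick's theorem gives I = A − B/2 + 1 = 993/2 − 7/2 + 1 = 494, so the closed region contains I + B = 494 + 7 = 501 lattice points.

501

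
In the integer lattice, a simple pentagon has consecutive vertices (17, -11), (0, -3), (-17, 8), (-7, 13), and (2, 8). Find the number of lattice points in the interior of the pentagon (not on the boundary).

250

By the shoelace formula, twice the signed area is |[17·(-3) − 0·(-11)] + [0·8 − (-17)·(-3)] + [(-17)·13 − (-7)·8] + [(-7)·8 − 2·13] + [2·(-11) − 17·8]| = 507, so the area is 253.5.
Summing gcd(|Δx|,|Δy|) over the edges gives the boundary count: gcd(17,8) + gcd(17,11) + gcd(10,5) + gcd(9,5) + gcd(15,19) = 1+1+5+1+1 = 9.
By Pick's theorem A = I + B/2 − 1, so I = 253.5 − 9/2 + 1 = 250.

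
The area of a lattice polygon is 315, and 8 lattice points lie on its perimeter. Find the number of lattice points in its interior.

Pick's theorem A = I + B/2 − 1 rearranges to I = A − B/2 + 1 = 315 − 8/2 + 1 = 312.

312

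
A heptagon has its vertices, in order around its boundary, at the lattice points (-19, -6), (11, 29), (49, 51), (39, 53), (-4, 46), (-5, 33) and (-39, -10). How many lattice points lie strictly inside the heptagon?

Using the shoelace formula, 2A = |((-19)·29 − 11·(-6)) + (11·51 − 49·29) + (49·53 − 39·51) + (39·46 − (-4)·53) + ((-4)·33 − (-5)·46) + ((-5)·(-10) − (-39)·33) + ((-39)·(-6) − (-19)·(-10))| = 2748, so the area is 1374.
The number of boundary lattice points is Σ gcd(|Δx|,|Δy|) = gcd(30,35) + gcd(38,22) + gcd(10,2) + gcd(43,7) + gcd(1,13) + gcd(34,43) + gcd(20,4) = 5+2+2+1+1+1+4 = 16.
Pick's theorem gives I = A − B/2 + 1 = 1374 − 16/2 + 1 = 1367.

1367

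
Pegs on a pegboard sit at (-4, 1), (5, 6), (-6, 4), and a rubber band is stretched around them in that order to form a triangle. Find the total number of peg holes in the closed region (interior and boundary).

Using the shoelace formula, 2A = |[(-4)·6 − 5·1] + [5·4 − (-6)·6] + [(-6)·1 − (-4)·4]| = 37, so the area is 18.5.
The number of boundary lattice points is Σ gcd(|Δx|,|Δy|) = gcd(9,5) + gcd(11,2) + gcd(2,3) = 1+1+1 = 3.
Pick's theorem gives I = A − B/2 + 1 = 18.5 − 3/2 + 1 = 18, so the closed region contains I + B = 18 + 3 = 21 lattice points.

21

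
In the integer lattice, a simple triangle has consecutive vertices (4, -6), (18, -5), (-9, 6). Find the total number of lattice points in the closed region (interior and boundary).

Using the shoelace formula, 2A = |[4·(-5) − 18·(-6)] + [18·6 − (-9)·(-5)] + [(-9)·(-6) − 4·6]| = 181, so the area is 90.5.
Along each edge there are gcd(|Δx|,|Δy|)+1 lattice points, so counting each shared vertex once the boundary has gcd(14,1) + gcd(27,11) + gcd(13,12) = 1+1+1 = 3.
Pick's theorem gives I = A − B/2 + 1 = 90.5 − 3/2 + 1 = 90, so the closed region contains I + B = 90 + 3 = 93 lattice points.

93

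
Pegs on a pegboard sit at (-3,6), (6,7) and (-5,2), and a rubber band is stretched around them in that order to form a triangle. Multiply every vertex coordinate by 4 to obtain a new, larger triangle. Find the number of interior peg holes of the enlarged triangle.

265

The shoelace formula gives twice the area as |[(-3)·7 − 6·6] + [6·2 − (-5)·7] + [(-5)·6 − (-3)·2]| = 34, so the area is 17.
Summing gcd(|Δx|,|Δy|) over the edges gives the boundary count: gcd(9,1) + gcd(11,5) + gcd(2,4) = 1+1+2 = 4.
Scaling by 4 multiplies the area by 4² = 16 (so the new area is 272) and multiplies the boundary lattice-point count by 4, giving 16.
By Pick's theorem, the interior count of the dilated polygon is 272 − 16/2 + 1 = 265.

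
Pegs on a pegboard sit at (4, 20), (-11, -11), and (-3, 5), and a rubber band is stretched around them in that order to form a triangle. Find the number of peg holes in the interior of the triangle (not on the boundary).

0

Using the shoelace formula, 2A = |(4·(-11) − (-11)·20) + ((-11)·5 − (-3)·(-11)) + ((-3)·20 − 4·5)| = 8, so the area is 4.
The number of boundary lattice points is Σ gcd(|Δx|,|Δy|) = gcd(15,31) + gcd(8,16) + gcd(7,15) = 1+8+1 = 10.
Pick's theorem gives I = A − B/2 + 1 = 4 − 10/2 + 1 = 0.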